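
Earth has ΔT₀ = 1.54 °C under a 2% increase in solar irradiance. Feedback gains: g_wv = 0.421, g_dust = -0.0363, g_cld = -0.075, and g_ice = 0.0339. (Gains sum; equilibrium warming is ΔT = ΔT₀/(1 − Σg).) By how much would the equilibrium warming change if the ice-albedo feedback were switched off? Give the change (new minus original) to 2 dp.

-0.12 °C

Original: g = 0.3436, ΔT = 1.54/(1−0.3436) = 2.3461 °C.
Without ice-albedo: g' = 0.3097, ΔT' = 1.54/(1−0.3097) = 2.2309 °C.
Change = 2.2309 − 2.3461 = -0.12 °C.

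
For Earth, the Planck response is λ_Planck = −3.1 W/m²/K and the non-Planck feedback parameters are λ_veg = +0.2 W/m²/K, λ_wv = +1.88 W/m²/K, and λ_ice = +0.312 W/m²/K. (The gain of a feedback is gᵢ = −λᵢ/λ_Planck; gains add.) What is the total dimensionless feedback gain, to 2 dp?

0.77

Convert to gains: g_veg = 0.2/3.1 = 0.06452; g_wv = 1.88/3.1 = 0.6065; g_ice = 0.312/3.1 = 0.1006.
Total gain g = 0.77162.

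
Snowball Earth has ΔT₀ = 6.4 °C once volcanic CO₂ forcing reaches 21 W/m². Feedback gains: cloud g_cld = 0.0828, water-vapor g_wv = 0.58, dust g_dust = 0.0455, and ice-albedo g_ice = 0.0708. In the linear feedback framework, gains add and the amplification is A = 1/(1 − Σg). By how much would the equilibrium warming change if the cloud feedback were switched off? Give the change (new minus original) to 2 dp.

Original: g = 0.7791, ΔT = 6.4/(1−0.7791) = 28.9724 °C.
Without cloud: g' = 0.6963, ΔT' = 6.4/(1−0.6963) = 21.0734 °C.
Change = 21.0734 − 28.9724 = -7.90 °C.

-7.90 °C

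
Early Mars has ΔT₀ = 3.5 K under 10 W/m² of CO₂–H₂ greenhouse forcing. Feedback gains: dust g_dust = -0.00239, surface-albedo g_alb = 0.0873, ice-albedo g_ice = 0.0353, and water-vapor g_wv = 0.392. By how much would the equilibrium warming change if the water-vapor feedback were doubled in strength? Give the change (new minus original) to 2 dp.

Original: g = 0.51221, ΔT = 3.5/(1−0.51221) = 7.1752 K.
With doubled water-vapor: g' = 0.90421, ΔT' = 3.5/(1−0.90421) = 36.5383 K.
Change = 36.5383 − 7.1752 = 29.36 K.

29.36 K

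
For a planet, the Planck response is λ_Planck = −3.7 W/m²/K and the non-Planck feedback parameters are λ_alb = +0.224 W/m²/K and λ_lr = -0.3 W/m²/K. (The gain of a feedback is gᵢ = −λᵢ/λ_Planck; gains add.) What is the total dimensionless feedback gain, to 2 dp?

Convert to gains: g_alb = 0.224/3.7 = 0.06054; g_lr = -0.3/3.7 = -0.08108.
Total gain g = -0.02054.

-0.02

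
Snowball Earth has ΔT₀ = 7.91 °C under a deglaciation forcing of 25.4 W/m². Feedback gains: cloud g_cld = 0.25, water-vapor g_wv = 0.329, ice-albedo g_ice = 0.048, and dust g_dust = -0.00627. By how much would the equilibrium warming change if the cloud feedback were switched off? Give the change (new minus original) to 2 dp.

Original: g = 0.62073, ΔT = 7.91/(1−0.62073) = 20.8559 °C.
Without cloud: g' = 0.37073, ΔT' = 7.91/(1−0.37073) = 12.5701 °C.
Change = 12.5701 − 20.8559 = -8.29 °C.

-8.29 °C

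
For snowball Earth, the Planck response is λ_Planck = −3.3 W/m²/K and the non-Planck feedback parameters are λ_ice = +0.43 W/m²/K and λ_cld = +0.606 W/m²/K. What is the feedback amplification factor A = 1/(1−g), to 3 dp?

1.458

Convert to gains: g_ice = 0.43/3.3 = 0.1303; g_cld = 0.606/3.3 = 0.1836.
Total gain g = 0.3139.
A = 1/(1 − 0.3139) = 1.458.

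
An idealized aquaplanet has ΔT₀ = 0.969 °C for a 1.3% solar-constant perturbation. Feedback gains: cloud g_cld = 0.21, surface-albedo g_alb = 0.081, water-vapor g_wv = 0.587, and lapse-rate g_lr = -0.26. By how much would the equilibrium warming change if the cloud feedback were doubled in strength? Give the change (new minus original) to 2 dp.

3.10 °C

Original: g = 0.618, ΔT = 0.969/(1−0.618) = 2.5366 °C.
With doubled cloud: g' = 0.828, ΔT' = 0.969/(1−0.828) = 5.6337 °C.
Change = 5.6337 − 2.5366 = 3.10 °C.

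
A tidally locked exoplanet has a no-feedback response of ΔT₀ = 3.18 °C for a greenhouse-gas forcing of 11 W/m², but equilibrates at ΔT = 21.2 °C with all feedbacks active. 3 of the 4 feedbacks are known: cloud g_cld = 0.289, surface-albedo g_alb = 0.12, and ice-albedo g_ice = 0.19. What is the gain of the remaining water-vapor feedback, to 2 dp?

Amplification A = ΔT/ΔT₀ = 21.2/3.18 = 6.667.
Total gain g = 1 − 1/A = 1 − 1/6.667 = 0.85.
Known gains sum to 0.289 + 0.12 + 0.19 = 0.599.
g_wv = 0.85 − 0.599 = 0.25.

0.25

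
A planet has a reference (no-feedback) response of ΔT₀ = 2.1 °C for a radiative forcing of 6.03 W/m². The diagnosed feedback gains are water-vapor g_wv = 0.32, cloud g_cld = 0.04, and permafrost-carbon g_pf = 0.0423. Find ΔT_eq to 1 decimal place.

3.5 °C

Total gain g = 0.32 + 0.04 + 0.0423 = 0.4023.
Amplification A = 1/(1 − 0.4023) = 1.673.
ΔT = 2.1 × 1.673 = 3.5 °C.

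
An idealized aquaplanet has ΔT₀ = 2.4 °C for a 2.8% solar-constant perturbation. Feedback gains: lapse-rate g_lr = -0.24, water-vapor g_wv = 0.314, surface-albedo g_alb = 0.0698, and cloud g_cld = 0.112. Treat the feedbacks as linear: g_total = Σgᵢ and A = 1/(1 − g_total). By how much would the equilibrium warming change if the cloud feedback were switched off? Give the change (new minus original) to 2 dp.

-0.42 °C

Original: g = 0.2558, ΔT = 2.4/(1−0.2558) = 3.2249 °C.
Without cloud: g' = 0.1438, ΔT' = 2.4/(1−0.1438) = 2.8031 °C.
Change = 2.8031 − 3.2249 = -0.42 °C.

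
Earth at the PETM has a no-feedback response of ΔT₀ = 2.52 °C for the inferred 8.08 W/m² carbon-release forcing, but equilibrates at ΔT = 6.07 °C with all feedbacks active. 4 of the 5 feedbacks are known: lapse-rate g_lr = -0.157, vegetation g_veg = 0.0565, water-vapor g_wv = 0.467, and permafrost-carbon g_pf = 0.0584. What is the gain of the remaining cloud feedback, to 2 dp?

0.16

Amplification A = ΔT/ΔT₀ = 6.07/2.52 = 2.409.
Total gain g = 1 − 1/A = 1 − 1/2.409 = 0.5849.
Known gains sum to -0.157 + 0.0565 + 0.467 + 0.0584 = 0.4249.
g_cld = 0.5849 − 0.4249 = 0.16.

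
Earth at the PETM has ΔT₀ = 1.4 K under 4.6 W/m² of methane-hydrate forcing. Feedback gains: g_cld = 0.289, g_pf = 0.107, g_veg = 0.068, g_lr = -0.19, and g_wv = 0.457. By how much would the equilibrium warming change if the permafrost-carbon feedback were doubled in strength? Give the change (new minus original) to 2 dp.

Original: g = 0.731, ΔT = 1.4/(1−0.731) = 5.2045 K.
With doubled permafrost-carbon: g' = 0.838, ΔT' = 1.4/(1−0.838) = 8.6420 K.
Change = 8.6420 − 5.2045 = 3.44 K.

3.44 K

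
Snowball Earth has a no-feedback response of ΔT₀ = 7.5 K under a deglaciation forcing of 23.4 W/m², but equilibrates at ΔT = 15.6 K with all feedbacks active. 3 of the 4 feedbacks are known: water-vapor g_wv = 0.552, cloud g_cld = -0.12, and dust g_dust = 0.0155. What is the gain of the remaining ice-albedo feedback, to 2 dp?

Amplification A = ΔT/ΔT₀ = 15.6/7.5 = 2.08.
Total gain g = 1 − 1/A = 1 − 1/2.08 = 0.5192.
Known gains sum to 0.552 − 0.12 + 0.0155 = 0.4475.
g_ice = 0.5192 − 0.4475 = 0.07.

0.07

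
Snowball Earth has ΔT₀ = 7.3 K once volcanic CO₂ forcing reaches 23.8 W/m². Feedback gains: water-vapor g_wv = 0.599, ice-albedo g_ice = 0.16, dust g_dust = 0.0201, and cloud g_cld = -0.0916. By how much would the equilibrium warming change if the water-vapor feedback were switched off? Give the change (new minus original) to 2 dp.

Original: g = 0.6875, ΔT = 7.3/(1−0.6875) = 23.3600 K.
Without water-vapor: g' = 0.0885, ΔT' = 7.3/(1−0.0885) = 8.0088 K.
Change = 8.0088 − 23.3600 = -15.35 K.

-15.35 K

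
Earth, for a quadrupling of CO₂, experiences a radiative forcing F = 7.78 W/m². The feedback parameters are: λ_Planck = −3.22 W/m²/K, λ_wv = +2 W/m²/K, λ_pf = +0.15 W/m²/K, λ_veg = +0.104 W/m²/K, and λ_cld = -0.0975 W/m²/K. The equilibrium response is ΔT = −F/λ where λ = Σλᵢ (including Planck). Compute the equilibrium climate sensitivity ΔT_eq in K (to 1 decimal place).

7.3 K

Net feedback parameter λ = (−3.22) + (+2) + (+0.15) + (+0.104) + (-0.0975) = -1.0635 W/m²/K.
ΔT = −F/λ = −7.78/(-1.0635) = 7.3 K.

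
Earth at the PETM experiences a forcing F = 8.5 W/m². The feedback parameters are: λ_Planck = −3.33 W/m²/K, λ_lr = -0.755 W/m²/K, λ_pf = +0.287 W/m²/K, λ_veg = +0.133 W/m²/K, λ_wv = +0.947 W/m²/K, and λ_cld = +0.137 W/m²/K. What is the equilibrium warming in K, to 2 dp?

3.29 K

Net feedback parameter λ = (−3.33) + (-0.755) + (+0.287) + (+0.133) + (+0.947) + (+0.137) = -2.581 W/m²/K.
ΔT = −F/λ = −8.5/(-2.581) = 3.29 K.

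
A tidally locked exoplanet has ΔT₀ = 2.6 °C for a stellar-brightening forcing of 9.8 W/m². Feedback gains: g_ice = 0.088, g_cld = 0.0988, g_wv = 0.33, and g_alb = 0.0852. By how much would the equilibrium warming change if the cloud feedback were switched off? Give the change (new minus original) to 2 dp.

Original: g = 0.602, ΔT = 2.6/(1−0.602) = 6.5327 °C.
Without cloud: g' = 0.5032, ΔT' = 2.6/(1−0.5032) = 5.2335 °C.
Change = 5.2335 − 6.5327 = -1.30 °C.

-1.30 °C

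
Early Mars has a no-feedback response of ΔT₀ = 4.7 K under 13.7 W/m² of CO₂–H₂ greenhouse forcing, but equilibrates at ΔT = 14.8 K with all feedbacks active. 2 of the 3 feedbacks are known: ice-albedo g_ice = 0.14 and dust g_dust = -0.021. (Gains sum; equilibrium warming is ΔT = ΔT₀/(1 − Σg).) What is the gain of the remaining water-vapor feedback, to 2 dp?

0.56

Amplification A = ΔT/ΔT₀ = 14.8/4.7 = 3.149.
Total gain g = 1 − 1/A = 1 − 1/3.149 = 0.6824.
Known gains sum to 0.14 − 0.021 = 0.119.
g_wv = 0.6824 − 0.119 = 0.56.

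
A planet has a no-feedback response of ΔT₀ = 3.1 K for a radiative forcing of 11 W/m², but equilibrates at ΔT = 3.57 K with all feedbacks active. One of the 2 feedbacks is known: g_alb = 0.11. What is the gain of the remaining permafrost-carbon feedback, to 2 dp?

0.02

Amplification A = ΔT/ΔT₀ = 3.57/3.1 = 1.152.
Total gain g = 1 − 1/A = 1 − 1/1.152 = 0.1319.
The known gain is 0.11.
g_pf = 0.1319 − 0.11 = 0.02.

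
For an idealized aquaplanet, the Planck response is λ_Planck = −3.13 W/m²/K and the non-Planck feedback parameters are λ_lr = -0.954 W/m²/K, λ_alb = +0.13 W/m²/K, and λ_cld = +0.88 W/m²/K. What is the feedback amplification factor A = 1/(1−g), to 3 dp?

Convert to gains: g_lr = -0.954/3.13 = -0.3048; g_alb = 0.13/3.13 = 0.04153; g_cld = 0.88/3.13 = 0.2812.
Total gain g = 0.01793.
A = 1/(1 − 0.01793) = 1.018.

1.018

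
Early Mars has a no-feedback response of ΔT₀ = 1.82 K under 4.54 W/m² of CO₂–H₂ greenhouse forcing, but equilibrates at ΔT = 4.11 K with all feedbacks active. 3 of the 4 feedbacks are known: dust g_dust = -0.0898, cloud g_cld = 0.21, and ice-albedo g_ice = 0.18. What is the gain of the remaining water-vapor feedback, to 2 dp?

0.26

Amplification A = ΔT/ΔT₀ = 4.11/1.82 = 2.258.
Total gain g = 1 − 1/A = 1 − 1/2.258 = 0.5571.
Known gains sum to -0.0898 + 0.21 + 0.18 = 0.3002.
g_wv = 0.5571 − 0.3002 = 0.26.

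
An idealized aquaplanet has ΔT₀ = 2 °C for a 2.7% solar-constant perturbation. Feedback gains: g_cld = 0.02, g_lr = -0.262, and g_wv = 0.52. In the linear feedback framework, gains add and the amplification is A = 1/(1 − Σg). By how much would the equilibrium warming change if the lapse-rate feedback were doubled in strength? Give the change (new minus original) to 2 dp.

-0.74 °C

Original: g = 0.278, ΔT = 2/(1−0.278) = 2.7701 °C.
With doubled lapse-rate: g' = 0.016, ΔT' = 2/(1−0.016) = 2.0325 °C.
Change = 2.0325 − 2.7701 = -0.74 °C.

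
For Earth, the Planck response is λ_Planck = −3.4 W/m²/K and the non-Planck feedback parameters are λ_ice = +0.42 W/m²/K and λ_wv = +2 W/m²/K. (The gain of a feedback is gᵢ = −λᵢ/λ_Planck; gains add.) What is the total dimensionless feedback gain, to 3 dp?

0.712

Convert to gains: g_ice = 0.42/3.4 = 0.1235; g_wv = 2/3.4 = 0.5882.
Total gain g = 0.7117.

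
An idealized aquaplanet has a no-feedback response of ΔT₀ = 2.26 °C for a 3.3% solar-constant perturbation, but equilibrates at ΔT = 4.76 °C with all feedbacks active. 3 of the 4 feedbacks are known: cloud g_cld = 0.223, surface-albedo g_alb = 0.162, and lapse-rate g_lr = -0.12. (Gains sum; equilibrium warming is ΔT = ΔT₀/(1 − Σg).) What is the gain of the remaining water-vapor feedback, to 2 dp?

0.26

Amplification A = ΔT/ΔT₀ = 4.76/2.26 = 2.106.
Total gain g = 1 − 1/A = 1 − 1/2.106 = 0.5252.
Known gains sum to 0.223 + 0.162 − 0.12 = 0.265.
g_wv = 0.5252 − 0.265 = 0.26.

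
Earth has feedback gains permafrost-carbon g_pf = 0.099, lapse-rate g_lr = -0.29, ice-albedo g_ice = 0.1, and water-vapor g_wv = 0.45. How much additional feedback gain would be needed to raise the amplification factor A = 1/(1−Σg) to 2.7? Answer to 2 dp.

0.27

Current total gain = 0.359.
Target gain for A = 2.7: g* = 1 − 1/2.7 = 0.6296.
Additional gain needed = 0.6296 − 0.359 = 0.27.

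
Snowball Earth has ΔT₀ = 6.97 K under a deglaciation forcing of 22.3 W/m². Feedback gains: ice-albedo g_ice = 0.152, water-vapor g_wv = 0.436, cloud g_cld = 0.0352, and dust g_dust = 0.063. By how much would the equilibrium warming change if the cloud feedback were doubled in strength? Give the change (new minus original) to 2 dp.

Original: g = 0.6862, ΔT = 6.97/(1−0.6862) = 22.2116 K.
With doubled cloud: g' = 0.7214, ΔT' = 6.97/(1−0.7214) = 25.0179 K.
Change = 25.0179 − 22.2116 = 2.81 K.

2.81 K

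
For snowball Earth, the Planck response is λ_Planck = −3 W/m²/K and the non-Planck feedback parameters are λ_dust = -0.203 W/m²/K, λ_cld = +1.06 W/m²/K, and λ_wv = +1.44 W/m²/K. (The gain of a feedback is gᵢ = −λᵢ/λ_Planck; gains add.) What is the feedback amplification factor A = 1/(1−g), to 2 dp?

Convert to gains: g_dust = -0.203/3 = -0.06767; g_cld = 1.06/3 = 0.3533; g_wv = 1.44/3 = 0.48.
Total gain g = 0.76563.
A = 1/(1 − 0.76563) = 4.27.

4.27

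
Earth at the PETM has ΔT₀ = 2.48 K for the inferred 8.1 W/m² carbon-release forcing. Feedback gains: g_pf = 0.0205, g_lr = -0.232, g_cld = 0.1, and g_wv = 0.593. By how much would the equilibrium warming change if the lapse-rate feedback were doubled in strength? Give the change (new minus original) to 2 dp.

Original: g = 0.4815, ΔT = 2.48/(1−0.4815) = 4.7830 K.
With doubled lapse-rate: g' = 0.2495, ΔT' = 2.48/(1−0.2495) = 3.3045 K.
Change = 3.3045 − 4.7830 = -1.48 K.

-1.48 K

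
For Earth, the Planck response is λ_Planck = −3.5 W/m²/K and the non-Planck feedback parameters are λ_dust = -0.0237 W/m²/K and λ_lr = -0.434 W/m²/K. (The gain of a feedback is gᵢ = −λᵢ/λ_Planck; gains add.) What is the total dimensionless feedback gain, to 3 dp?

-0.131

Convert to gains: g_dust = -0.0237/3.5 = -0.006771; g_lr = -0.434/3.5 = -0.124.
Total gain g = -0.130771.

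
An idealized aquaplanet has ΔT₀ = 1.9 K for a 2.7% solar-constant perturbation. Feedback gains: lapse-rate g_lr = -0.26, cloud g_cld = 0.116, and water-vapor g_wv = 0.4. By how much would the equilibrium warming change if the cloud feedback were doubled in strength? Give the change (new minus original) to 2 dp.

0.47 K

Original: g = 0.256, ΔT = 1.9/(1−0.256) = 2.5538 K.
With doubled cloud: g' = 0.372, ΔT' = 1.9/(1−0.372) = 3.0255 K.
Change = 3.0255 − 2.5538 = 0.47 K.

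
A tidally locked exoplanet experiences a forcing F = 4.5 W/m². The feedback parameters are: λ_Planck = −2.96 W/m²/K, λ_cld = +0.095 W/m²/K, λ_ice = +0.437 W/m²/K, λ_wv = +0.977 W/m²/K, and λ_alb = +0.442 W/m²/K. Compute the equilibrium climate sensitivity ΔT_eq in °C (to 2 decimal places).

Net feedback parameter λ = (−2.96) + (+0.095) + (+0.437) + (+0.977) + (+0.442) = -1.009 W/m²/K.
ΔT = −F/λ = −4.5/(-1.009) = 4.46 °C.

4.46 °C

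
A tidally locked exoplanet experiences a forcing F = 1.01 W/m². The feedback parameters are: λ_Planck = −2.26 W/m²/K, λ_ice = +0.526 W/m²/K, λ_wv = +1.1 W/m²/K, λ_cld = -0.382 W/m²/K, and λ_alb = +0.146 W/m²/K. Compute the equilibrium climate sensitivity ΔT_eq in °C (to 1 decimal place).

Net feedback parameter λ = (−2.26) + (+0.526) + (+1.1) + (-0.382) + (+0.146) = -0.87 W/m²/K.
ΔT = −F/λ = −1.01/(-0.87) = 1.2 °C.

1.2 °C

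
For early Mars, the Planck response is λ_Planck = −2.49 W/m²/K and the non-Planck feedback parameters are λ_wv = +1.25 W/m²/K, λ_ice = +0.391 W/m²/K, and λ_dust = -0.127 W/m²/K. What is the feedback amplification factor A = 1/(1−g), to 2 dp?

2.55

Convert to gains: g_wv = 1.25/2.49 = 0.502; g_ice = 0.391/2.49 = 0.157; g_dust = -0.127/2.49 = -0.051.
Total gain g = 0.608.
A = 1/(1 − 0.608) = 2.55.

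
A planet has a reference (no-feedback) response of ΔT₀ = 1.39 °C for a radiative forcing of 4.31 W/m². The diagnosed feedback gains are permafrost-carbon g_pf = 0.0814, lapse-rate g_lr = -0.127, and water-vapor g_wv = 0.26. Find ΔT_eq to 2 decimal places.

Total gain g = 0.0814 − 0.127 + 0.26 = 0.2144.
Amplification A = 1/(1 − 0.2144) = 1.273.
ΔT = 1.39 × 1.273 = 1.77 °C.

1.77 °C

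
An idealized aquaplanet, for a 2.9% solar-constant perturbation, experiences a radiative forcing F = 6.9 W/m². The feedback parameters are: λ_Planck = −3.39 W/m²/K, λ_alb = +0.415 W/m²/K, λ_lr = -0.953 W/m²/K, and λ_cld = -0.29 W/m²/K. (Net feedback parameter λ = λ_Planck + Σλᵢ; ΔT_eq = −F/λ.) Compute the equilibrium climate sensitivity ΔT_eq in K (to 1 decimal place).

1.6 K

Net feedback parameter λ = (−3.39) + (+0.415) + (-0.953) + (-0.29) = -4.218 W/m²/K.
ΔT = −F/λ = −6.9/(-4.218) = 1.6 K.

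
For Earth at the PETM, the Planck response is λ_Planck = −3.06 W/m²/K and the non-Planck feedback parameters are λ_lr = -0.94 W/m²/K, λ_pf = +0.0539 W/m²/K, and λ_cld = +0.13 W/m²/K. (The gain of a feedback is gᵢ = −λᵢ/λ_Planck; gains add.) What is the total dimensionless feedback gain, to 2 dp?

Convert to gains: g_lr = -0.94/3.06 = -0.3072; g_pf = 0.0539/3.06 = 0.01761; g_cld = 0.13/3.06 = 0.04248.
Total gain g = -0.24711.

-0.25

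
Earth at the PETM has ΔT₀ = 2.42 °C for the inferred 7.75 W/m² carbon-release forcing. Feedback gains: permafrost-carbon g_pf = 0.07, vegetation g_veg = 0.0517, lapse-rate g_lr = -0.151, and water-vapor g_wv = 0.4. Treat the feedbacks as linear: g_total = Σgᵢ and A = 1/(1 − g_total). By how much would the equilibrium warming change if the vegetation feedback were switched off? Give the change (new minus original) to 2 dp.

-0.29 °C

Original: g = 0.3707, ΔT = 2.42/(1−0.3707) = 3.8455 °C.
Without vegetation: g' = 0.319, ΔT' = 2.42/(1−0.319) = 3.5536 °C.
Change = 3.5536 − 3.8455 = -0.29 °C.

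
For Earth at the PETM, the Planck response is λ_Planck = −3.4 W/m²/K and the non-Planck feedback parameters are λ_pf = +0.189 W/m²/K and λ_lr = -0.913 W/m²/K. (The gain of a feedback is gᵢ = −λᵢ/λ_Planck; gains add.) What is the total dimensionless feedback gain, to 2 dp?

Convert to gains: g_pf = 0.189/3.4 = 0.05559; g_lr = -0.913/3.4 = -0.2685.
Total gain g = -0.21291.

-0.21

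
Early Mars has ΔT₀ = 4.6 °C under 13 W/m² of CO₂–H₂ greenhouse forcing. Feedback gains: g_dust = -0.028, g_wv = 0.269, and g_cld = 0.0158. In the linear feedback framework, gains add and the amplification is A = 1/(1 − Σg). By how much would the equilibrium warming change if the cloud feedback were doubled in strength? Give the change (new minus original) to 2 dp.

0.13 °C

Original: g = 0.2568, ΔT = 4.6/(1−0.2568) = 6.1895 °C.
With doubled cloud: g' = 0.2726, ΔT' = 4.6/(1−0.2726) = 6.3239 °C.
Change = 6.3239 − 6.1895 = 0.13 °C.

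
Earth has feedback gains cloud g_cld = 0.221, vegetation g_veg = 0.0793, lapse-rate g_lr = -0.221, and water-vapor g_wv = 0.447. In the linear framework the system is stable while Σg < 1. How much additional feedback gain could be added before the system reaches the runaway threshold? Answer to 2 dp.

0.47

Current total gain = 0.221 + 0.0793 − 0.221 + 0.447 = 0.5263.
Margin to runaway = 1 − 0.5263 = 0.47.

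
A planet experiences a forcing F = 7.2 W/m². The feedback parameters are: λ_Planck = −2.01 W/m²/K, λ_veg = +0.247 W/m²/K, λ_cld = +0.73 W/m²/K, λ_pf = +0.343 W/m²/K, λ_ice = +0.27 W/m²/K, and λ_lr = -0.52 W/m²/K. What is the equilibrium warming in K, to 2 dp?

7.66 K

Net feedback parameter λ = (−2.01) + (+0.247) + (+0.73) + (+0.343) + (+0.27) + (-0.52) = -0.94 W/m²/K.
ΔT = −F/λ = −7.2/(-0.94) = 7.66 K.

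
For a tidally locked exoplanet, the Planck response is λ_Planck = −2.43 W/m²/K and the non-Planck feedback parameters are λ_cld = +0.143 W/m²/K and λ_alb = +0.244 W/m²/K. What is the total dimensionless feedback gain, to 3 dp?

0.159

Convert to gains: g_cld = 0.143/2.43 = 0.05885; g_alb = 0.244/2.43 = 0.1004.
Total gain g = 0.15925.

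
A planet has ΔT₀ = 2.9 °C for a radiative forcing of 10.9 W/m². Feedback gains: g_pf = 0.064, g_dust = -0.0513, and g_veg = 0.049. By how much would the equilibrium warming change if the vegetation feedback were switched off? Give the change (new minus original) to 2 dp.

Original: g = 0.0617, ΔT = 2.9/(1−0.0617) = 3.0907 °C.
Without vegetation: g' = 0.0127, ΔT' = 2.9/(1−0.0127) = 2.9373 °C.
Change = 2.9373 − 3.0907 = -0.15 °C.

-0.15 °C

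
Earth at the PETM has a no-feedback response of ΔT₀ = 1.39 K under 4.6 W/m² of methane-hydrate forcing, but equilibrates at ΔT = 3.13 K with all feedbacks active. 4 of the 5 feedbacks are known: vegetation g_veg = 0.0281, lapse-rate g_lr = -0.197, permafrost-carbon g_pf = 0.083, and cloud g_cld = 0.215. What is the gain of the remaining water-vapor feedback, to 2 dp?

0.43

Amplification A = ΔT/ΔT₀ = 3.13/1.39 = 2.252.
Total gain g = 1 − 1/A = 1 − 1/2.252 = 0.556.
Known gains sum to 0.0281 − 0.197 + 0.083 + 0.215 = 0.1291.
g_wv = 0.556 − 0.1291 = 0.43.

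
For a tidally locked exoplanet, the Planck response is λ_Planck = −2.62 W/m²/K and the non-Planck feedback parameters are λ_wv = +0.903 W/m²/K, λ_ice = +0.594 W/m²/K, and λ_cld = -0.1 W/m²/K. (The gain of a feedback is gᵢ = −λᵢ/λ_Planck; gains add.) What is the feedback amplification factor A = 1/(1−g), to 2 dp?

Convert to gains: g_wv = 0.903/2.62 = 0.3447; g_ice = 0.594/2.62 = 0.2267; g_cld = -0.1/2.62 = -0.03817.
Total gain g = 0.53323.
A = 1/(1 − 0.53323) = 2.14.

2.14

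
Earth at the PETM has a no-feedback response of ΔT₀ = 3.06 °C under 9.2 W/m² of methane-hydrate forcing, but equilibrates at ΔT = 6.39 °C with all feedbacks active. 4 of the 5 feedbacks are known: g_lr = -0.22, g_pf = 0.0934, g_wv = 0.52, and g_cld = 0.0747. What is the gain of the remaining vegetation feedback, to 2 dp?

Amplification A = ΔT/ΔT₀ = 6.39/3.06 = 2.088.
Total gain g = 1 − 1/A = 1 − 1/2.088 = 0.5211.
Known gains sum to -0.22 + 0.0934 + 0.52 + 0.0747 = 0.4681.
g_veg = 0.5211 − 0.4681 = 0.05.

0.05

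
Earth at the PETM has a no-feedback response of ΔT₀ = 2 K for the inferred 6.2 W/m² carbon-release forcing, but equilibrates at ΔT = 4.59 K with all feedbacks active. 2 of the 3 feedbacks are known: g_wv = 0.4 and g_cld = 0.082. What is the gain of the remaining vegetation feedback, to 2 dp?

Amplification A = ΔT/ΔT₀ = 4.59/2 = 2.295.
Total gain g = 1 − 1/A = 1 − 1/2.295 = 0.5643.
Known gains sum to 0.4 + 0.082 = 0.482.
g_veg = 0.5643 − 0.482 = 0.08.

0.08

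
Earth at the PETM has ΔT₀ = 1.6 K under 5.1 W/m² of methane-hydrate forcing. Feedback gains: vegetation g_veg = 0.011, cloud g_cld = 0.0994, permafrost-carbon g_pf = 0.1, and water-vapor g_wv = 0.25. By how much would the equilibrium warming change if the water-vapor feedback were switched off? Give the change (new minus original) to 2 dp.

Original: g = 0.4604, ΔT = 1.6/(1−0.4604) = 2.9652 K.
Without water-vapor: g' = 0.2104, ΔT' = 1.6/(1−0.2104) = 2.0263 K.
Change = 2.0263 − 2.9652 = -0.94 K.

-0.94 K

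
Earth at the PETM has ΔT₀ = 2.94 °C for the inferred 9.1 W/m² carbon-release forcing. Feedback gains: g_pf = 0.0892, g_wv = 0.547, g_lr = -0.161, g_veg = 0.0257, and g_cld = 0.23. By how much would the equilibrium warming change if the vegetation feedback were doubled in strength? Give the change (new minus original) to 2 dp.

Original: g = 0.7309, ΔT = 2.94/(1−0.7309) = 10.9253 °C.
With doubled vegetation: g' = 0.7566, ΔT' = 2.94/(1−0.7566) = 12.0789 °C.
Change = 12.0789 − 10.9253 = 1.15 °C.

1.15 °C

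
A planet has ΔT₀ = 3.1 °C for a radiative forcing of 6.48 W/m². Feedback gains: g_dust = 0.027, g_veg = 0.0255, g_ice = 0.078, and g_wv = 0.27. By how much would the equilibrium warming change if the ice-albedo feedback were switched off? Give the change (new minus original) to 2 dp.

Original: g = 0.4005, ΔT = 3.1/(1−0.4005) = 5.1710 °C.
Without ice-albedo: g' = 0.3225, ΔT' = 3.1/(1−0.3225) = 4.5756 °C.
Change = 4.5756 − 5.1710 = -0.60 °C.

-0.60 °C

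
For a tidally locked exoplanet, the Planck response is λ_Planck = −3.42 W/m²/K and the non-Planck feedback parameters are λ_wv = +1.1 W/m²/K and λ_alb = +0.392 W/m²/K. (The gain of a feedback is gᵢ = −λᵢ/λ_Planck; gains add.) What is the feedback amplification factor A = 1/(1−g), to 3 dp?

Convert to gains: g_wv = 1.1/3.42 = 0.3216; g_alb = 0.392/3.42 = 0.1146.
Total gain g = 0.4362.
A = 1/(1 − 0.4362) = 1.774.

1.774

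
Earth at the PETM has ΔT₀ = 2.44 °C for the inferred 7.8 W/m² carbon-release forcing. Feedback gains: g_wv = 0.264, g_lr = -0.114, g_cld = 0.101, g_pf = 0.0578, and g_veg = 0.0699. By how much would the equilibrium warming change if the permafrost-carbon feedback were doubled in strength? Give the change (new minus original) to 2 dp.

Original: g = 0.3787, ΔT = 2.44/(1−0.3787) = 3.9272 °C.
With doubled permafrost-carbon: g' = 0.4365, ΔT' = 2.44/(1−0.4365) = 4.3301 °C.
Change = 4.3301 − 3.9272 = 0.40 °C.

0.40 °C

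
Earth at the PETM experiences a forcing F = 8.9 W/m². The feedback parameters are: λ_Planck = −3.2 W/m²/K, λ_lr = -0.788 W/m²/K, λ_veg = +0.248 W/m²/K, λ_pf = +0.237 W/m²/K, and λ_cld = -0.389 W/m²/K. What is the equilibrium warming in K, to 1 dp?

2.3 K

Net feedback parameter λ = (−3.2) + (-0.788) + (+0.248) + (+0.237) + (-0.389) = -3.892 W/m²/K.
ΔT = −F/λ = −8.9/(-3.892) = 2.3 K.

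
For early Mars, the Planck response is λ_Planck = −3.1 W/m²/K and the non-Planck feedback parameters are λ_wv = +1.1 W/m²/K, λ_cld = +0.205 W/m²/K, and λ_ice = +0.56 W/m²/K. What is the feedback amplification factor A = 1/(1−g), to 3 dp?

2.510

Convert to gains: g_wv = 1.1/3.1 = 0.3548; g_cld = 0.205/3.1 = 0.06613; g_ice = 0.56/3.1 = 0.1806.
Total gain g = 0.60153.
A = 1/(1 − 0.60153) = 2.510.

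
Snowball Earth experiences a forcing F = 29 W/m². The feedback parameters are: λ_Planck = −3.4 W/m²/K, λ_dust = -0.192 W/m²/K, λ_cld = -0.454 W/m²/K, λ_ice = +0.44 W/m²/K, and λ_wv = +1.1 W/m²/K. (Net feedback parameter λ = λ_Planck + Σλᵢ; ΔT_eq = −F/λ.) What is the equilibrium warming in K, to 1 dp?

Net feedback parameter λ = (−3.4) + (-0.192) + (-0.454) + (+0.44) + (+1.1) = -2.506 W/m²/K.
ΔT = −F/λ = −29/(-2.506) = 11.6 K.

11.6 K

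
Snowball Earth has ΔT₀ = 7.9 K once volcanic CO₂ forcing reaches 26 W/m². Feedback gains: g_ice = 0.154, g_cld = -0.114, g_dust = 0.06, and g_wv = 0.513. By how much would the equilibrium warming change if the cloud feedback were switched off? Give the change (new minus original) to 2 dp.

8.52 K

Original: g = 0.613, ΔT = 7.9/(1−0.613) = 20.4134 K.
Without cloud: g' = 0.727, ΔT' = 7.9/(1−0.727) = 28.9377 K.
Change = 28.9377 − 20.4134 = 8.52 K.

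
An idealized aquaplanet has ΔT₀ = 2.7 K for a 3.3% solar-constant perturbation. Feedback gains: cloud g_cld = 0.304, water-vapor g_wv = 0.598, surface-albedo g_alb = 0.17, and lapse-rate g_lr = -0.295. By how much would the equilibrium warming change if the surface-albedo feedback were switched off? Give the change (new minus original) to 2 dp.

Original: g = 0.777, ΔT = 2.7/(1−0.777) = 12.1076 K.
Without surface-albedo: g' = 0.607, ΔT' = 2.7/(1−0.607) = 6.8702 K.
Change = 6.8702 − 12.1076 = -5.24 K.

-5.24 K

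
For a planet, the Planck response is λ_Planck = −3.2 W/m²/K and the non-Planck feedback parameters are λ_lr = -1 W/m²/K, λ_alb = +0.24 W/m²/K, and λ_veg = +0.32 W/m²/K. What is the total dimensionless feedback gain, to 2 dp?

-0.14

Convert to gains: g_lr = -1/3.2 = -0.3125; g_alb = 0.24/3.2 = 0.075; g_veg = 0.32/3.2 = 0.1.
Total gain g = -0.1375.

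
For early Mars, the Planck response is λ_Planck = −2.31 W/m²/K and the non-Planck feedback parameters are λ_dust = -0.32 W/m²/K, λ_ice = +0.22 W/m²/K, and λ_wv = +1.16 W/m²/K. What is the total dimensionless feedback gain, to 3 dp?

0.459

Convert to gains: g_dust = -0.32/2.31 = -0.1385; g_ice = 0.22/2.31 = 0.09524; g_wv = 1.16/2.31 = 0.5022.
Total gain g = 0.45894.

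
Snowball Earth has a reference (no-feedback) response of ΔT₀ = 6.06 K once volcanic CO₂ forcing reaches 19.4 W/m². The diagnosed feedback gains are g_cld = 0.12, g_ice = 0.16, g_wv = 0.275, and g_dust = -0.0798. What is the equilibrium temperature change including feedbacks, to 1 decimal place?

Total gain g = 0.12 + 0.16 + 0.275 − 0.0798 = 0.4752.
Amplification A = 1/(1 − 0.4752) = 1.905.
ΔT = 6.06 × 1.905 = 11.5 K.

11.5 K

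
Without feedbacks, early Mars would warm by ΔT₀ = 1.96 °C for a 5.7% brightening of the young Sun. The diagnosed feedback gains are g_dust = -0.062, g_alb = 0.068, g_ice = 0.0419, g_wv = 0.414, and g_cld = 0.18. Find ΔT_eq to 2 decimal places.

Total gain g = -0.062 + 0.068 + 0.0419 + 0.414 + 0.18 = 0.6419.
Amplification A = 1/(1 − 0.6419) = 2.793.
ΔT = 1.96 × 2.793 = 5.47 °C.

5.47 °C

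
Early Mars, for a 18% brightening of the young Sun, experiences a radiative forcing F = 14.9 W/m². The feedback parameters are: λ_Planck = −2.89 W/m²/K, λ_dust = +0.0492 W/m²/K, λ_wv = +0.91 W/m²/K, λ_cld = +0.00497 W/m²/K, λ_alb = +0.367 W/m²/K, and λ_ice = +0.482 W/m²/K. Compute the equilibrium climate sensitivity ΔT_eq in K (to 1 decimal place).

13.8 K

Net feedback parameter λ = (−2.89) + (+0.0492) + (+0.91) + (+0.00497) + (+0.367) + (+0.482) = -1.07683 W/m²/K.
ΔT = −F/λ = −14.9/(-1.07683) = 13.8 K.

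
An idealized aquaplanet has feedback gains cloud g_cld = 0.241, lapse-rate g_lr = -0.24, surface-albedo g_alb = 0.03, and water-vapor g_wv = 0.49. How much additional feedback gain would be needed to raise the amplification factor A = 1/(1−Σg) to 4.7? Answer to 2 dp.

Current total gain = 0.521.
Target gain for A = 4.7: g* = 1 − 1/4.7 = 0.7872.
Additional gain needed = 0.7872 − 0.521 = 0.27.

0.27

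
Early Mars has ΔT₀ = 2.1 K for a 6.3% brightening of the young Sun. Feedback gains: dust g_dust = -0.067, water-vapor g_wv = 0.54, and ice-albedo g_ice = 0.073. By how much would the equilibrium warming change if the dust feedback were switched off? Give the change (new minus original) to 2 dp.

Original: g = 0.546, ΔT = 2.1/(1−0.546) = 4.6256 K.
Without dust: g' = 0.613, ΔT' = 2.1/(1−0.613) = 5.4264 K.
Change = 5.4264 − 4.6256 = 0.80 K.

0.80 K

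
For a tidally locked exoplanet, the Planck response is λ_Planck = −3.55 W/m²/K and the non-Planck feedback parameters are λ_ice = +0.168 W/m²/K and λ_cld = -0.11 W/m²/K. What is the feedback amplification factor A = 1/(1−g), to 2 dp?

1.02

Convert to gains: g_ice = 0.168/3.55 = 0.04732; g_cld = -0.11/3.55 = -0.03099.
Total gain g = 0.01633.
A = 1/(1 − 0.01633) = 1.02.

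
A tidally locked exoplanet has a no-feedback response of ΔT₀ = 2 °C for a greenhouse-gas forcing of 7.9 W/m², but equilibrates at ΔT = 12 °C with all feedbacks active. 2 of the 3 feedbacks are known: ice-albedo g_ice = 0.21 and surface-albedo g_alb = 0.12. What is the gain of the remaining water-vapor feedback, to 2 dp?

Amplification A = ΔT/ΔT₀ = 12/2 = 6.
Total gain g = 1 − 1/A = 1 − 1/6 = 0.8333.
Known gains sum to 0.21 + 0.12 = 0.33.
g_wv = 0.8333 − 0.33 = 0.50.

0.50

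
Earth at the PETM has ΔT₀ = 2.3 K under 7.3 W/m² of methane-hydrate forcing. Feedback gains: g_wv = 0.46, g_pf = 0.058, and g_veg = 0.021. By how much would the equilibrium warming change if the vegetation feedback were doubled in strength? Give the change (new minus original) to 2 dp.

0.24 K

Original: g = 0.539, ΔT = 2.3/(1−0.539) = 4.9892 K.
With doubled vegetation: g' = 0.56, ΔT' = 2.3/(1−0.56) = 5.2273 K.
Change = 5.2273 − 4.9892 = 0.24 K.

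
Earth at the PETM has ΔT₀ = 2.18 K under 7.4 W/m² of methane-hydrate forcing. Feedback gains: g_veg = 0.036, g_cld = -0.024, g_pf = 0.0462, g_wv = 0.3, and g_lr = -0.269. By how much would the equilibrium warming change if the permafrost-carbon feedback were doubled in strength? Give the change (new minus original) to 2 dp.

Original: g = 0.0892, ΔT = 2.18/(1−0.0892) = 2.3935 K.
With doubled permafrost-carbon: g' = 0.1354, ΔT' = 2.18/(1−0.1354) = 2.5214 K.
Change = 2.5214 − 2.3935 = 0.13 K.

0.13 K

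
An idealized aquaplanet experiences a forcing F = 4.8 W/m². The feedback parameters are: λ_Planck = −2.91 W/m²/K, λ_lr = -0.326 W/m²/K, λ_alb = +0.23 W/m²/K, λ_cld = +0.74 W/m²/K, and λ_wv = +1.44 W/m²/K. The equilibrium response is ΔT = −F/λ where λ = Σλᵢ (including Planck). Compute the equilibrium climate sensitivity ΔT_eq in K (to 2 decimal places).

Net feedback parameter λ = (−2.91) + (-0.326) + (+0.23) + (+0.74) + (+1.44) = -0.826 W/m²/K.
ΔT = −F/λ = −4.8/(-0.826) = 5.81 K.

5.81 K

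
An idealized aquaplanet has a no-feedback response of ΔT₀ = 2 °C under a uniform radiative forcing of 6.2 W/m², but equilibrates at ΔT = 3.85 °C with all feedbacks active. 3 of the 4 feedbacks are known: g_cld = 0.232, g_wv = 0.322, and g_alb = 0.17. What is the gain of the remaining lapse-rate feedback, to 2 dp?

-0.24

Amplification A = ΔT/ΔT₀ = 3.85/2 = 1.925.
Total gain g = 1 − 1/A = 1 − 1/1.925 = 0.4805.
Known gains sum to 0.232 + 0.322 + 0.17 = 0.724.
g_lr = 0.4805 − 0.724 = -0.24.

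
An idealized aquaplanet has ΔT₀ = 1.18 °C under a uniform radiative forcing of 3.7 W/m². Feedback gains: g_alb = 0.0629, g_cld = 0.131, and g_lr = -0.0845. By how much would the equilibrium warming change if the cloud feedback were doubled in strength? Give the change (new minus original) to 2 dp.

Original: g = 0.1094, ΔT = 1.18/(1−0.1094) = 1.3249 °C.
With doubled cloud: g' = 0.2404, ΔT' = 1.18/(1−0.2404) = 1.5534 °C.
Change = 1.5534 − 1.3249 = 0.23 °C.

0.23 °C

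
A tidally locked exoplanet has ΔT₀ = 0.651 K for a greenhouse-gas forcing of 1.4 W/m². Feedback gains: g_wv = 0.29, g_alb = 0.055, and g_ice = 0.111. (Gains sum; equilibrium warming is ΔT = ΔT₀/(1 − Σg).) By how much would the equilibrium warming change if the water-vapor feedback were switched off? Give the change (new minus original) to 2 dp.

-0.42 K

Original: g = 0.456, ΔT = 0.651/(1−0.456) = 1.1967 K.
Without water-vapor: g' = 0.166, ΔT' = 0.651/(1−0.166) = 0.7806 K.
Change = 0.7806 − 1.1967 = -0.42 K.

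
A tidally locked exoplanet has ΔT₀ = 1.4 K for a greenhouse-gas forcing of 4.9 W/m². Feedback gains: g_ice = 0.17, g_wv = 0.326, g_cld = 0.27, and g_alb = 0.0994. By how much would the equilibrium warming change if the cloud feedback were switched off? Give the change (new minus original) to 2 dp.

Original: g = 0.8654, ΔT = 1.4/(1−0.8654) = 10.4012 K.
Without cloud: g' = 0.5954, ΔT' = 1.4/(1−0.5954) = 3.4602 K.
Change = 3.4602 − 10.4012 = -6.94 K.

-6.94 K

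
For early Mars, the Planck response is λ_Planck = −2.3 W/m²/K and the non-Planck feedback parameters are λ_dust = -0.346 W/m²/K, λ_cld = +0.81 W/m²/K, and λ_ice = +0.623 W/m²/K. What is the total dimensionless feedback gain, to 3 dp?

0.473

Convert to gains: g_dust = -0.346/2.3 = -0.1504; g_cld = 0.81/2.3 = 0.3522; g_ice = 0.623/2.3 = 0.2709.
Total gain g = 0.4727.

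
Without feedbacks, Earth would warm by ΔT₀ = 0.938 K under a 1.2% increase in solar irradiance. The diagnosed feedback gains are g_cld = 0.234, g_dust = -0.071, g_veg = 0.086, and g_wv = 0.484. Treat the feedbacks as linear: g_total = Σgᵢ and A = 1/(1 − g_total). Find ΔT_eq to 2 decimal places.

Total gain g = 0.234 − 0.071 + 0.086 + 0.484 = 0.733.
Amplification A = 1/(1 − 0.733) = 3.745.
ΔT = 0.938 × 3.745 = 3.51 K.

3.51 K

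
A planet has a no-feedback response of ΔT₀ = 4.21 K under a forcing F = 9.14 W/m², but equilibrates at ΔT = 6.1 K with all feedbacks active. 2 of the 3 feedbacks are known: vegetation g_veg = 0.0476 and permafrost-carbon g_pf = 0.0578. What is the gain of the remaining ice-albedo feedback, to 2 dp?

Amplification A = ΔT/ΔT₀ = 6.1/4.21 = 1.449.
Total gain g = 1 − 1/A = 1 − 1/1.449 = 0.3099.
Known gains sum to 0.0476 + 0.0578 = 0.1054.
g_ice = 0.3099 − 0.1054 = 0.20.

0.20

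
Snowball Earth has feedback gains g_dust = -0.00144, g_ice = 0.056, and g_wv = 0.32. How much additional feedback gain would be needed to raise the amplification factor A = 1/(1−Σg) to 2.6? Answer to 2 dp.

Current total gain = 0.37456.
Target gain for A = 2.6: g* = 1 − 1/2.6 = 0.6154.
Additional gain needed = 0.6154 − 0.37456 = 0.24.

0.24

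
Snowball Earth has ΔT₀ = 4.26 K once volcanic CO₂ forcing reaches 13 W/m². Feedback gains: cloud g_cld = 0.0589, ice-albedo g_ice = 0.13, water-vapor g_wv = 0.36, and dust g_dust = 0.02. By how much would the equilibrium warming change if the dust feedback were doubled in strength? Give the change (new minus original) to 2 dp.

Original: g = 0.5689, ΔT = 4.26/(1−0.5689) = 9.8817 K.
With doubled dust: g' = 0.5889, ΔT' = 4.26/(1−0.5889) = 10.3624 K.
Change = 10.3624 − 9.8817 = 0.48 K.

0.48 K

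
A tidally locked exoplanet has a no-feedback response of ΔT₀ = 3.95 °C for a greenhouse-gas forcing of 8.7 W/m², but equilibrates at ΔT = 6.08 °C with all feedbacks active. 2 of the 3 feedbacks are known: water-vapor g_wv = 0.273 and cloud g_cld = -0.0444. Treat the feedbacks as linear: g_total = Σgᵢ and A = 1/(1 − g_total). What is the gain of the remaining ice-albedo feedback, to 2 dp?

Amplification A = ΔT/ΔT₀ = 6.08/3.95 = 1.539.
Total gain g = 1 − 1/A = 1 − 1/1.539 = 0.3502.
Known gains sum to 0.273 − 0.0444 = 0.2286.
g_ice = 0.3502 − 0.2286 = 0.12.

0.12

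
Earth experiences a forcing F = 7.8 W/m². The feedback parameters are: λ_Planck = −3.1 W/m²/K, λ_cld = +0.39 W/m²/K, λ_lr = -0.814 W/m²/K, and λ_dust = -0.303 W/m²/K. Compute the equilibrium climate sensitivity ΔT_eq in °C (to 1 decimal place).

2.0 °C

Net feedback parameter λ = (−3.1) + (+0.39) + (-0.814) + (-0.303) = -3.827 W/m²/K.
ΔT = −F/λ = −7.8/(-3.827) = 2.0 °C.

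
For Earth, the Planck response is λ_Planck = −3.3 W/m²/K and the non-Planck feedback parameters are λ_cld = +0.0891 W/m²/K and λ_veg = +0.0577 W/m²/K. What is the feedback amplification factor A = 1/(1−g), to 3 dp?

1.047

Convert to gains: g_cld = 0.0891/3.3 = 0.027; g_veg = 0.0577/3.3 = 0.01748.
Total gain g = 0.04448.
A = 1/(1 − 0.04448) = 1.047.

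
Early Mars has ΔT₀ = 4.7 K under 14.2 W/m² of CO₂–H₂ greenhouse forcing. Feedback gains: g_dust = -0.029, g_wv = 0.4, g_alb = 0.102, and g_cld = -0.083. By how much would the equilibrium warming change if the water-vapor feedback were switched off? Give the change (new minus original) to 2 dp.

-3.05 K

Original: g = 0.39, ΔT = 4.7/(1−0.39) = 7.7049 K.
Without water-vapor: g' = -0.01, ΔT' = 4.7/(1+0.01) = 4.6535 K.
Change = 4.6535 − 7.7049 = -3.05 K.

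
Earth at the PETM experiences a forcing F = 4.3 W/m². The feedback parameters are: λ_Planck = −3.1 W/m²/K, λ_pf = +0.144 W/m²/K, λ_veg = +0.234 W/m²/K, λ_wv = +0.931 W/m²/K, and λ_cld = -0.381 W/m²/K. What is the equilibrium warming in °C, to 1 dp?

Net feedback parameter λ = (−3.1) + (+0.144) + (+0.234) + (+0.931) + (-0.381) = -2.172 W/m²/K.
ΔT = −F/λ = −4.3/(-2.172) = 2.0 °C.

2.0 °C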